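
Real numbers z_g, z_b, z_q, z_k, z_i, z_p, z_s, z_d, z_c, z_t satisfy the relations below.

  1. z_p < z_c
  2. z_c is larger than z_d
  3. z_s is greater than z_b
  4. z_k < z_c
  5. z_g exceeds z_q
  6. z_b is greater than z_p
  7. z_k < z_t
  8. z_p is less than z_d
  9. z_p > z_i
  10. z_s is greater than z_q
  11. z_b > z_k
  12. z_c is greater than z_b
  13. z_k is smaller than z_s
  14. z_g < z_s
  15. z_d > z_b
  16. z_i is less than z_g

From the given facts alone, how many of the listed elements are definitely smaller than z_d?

The elements the relations force below z_d are z_k, z_i, z_p, z_b — no chain reaches any other.
That is 4.

4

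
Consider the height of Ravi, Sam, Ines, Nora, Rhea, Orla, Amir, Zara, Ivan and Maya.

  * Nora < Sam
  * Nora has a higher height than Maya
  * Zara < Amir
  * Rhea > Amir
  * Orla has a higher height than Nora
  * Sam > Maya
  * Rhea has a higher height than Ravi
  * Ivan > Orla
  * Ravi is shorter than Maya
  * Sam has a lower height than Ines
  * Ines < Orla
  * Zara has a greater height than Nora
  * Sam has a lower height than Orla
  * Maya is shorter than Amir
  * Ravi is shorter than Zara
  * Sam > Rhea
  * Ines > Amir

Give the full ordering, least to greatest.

Nothing is placed below Ravi, so it is least; from there Ravi < Maya; Maya < Nora; Nora < Zara; Zara < Amir; Amir < Rhea; Rhea < Sam; Sam < Ines; Ines < Orla; Orla < Ivan, each given directly.

Ravi < Maya < Nora < Zara < Amir < Rhea < Sam < Ines < Orla < Ivan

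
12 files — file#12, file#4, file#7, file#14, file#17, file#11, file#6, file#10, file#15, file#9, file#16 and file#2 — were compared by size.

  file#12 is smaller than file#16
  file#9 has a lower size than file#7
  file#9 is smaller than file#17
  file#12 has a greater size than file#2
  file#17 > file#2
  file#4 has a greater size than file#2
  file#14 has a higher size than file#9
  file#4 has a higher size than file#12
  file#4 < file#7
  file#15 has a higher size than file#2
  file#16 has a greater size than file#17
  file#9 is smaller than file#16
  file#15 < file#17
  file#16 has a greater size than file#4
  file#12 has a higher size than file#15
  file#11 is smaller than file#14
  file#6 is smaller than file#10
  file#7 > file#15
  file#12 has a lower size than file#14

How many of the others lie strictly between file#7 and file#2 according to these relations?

Chaining upward from file#2 reaches: file#15, file#12, file#4, file#14, file#17, file#16.
Chaining downward from file#7 reaches: file#15, file#12, file#4, file#9.
Strictly between file#2 and file#7 are those in both lists: file#15, file#12, file#4 — 3 elements.

3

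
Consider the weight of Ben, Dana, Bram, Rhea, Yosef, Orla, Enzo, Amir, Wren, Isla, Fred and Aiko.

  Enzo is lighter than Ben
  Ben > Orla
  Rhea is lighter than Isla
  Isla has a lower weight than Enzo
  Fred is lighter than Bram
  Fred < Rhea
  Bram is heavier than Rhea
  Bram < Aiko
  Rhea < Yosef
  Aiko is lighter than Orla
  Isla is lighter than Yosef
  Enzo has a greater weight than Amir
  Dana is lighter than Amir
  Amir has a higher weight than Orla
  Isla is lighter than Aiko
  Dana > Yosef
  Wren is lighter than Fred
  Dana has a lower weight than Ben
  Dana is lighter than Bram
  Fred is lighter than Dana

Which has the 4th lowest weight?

Isla

Chaining the given pairs: Wren < Fred < Rhea < Isla < Yosef < Dana < Bram < Aiko < Orla < Amir < Enzo < Ben.
The 4th smallest is Isla.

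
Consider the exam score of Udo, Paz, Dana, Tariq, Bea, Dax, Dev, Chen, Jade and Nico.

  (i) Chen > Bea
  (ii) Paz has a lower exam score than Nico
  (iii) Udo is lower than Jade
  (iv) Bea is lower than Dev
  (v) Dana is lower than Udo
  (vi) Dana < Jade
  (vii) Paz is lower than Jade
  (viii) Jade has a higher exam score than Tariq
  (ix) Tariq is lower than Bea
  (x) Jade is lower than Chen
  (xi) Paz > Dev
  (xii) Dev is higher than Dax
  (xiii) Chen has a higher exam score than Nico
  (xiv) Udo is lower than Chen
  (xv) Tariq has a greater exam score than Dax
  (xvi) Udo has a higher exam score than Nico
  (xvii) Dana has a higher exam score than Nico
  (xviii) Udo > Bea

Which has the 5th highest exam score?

Chaining the given pairs: Dax < Tariq < Bea < Dev < Paz < Nico < Dana < Udo < Jade < Chen.
Counting 5 from the largest end gives Nico.

Nico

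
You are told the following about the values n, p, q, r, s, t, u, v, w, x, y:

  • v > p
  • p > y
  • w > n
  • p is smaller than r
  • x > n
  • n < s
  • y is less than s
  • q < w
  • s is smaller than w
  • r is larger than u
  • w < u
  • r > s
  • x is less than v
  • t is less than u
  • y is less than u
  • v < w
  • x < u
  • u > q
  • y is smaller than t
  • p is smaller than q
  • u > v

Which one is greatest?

Chaining downward from r: directly below it, p, s, u; then y, n, x, t, v, q, w.
That covers every other element, and nothing is given above r, so r is the greatest.

r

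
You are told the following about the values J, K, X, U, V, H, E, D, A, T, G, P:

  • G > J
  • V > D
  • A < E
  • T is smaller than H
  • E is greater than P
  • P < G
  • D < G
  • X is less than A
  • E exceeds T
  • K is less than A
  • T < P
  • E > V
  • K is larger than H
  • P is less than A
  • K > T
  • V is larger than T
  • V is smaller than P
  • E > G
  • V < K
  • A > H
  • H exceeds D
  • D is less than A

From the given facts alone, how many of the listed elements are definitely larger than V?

5

From V the given relations immediately reach P, K, E.
From those, G, A — 5 in total.
No other element is forced above V by the given relations, so the count is 5.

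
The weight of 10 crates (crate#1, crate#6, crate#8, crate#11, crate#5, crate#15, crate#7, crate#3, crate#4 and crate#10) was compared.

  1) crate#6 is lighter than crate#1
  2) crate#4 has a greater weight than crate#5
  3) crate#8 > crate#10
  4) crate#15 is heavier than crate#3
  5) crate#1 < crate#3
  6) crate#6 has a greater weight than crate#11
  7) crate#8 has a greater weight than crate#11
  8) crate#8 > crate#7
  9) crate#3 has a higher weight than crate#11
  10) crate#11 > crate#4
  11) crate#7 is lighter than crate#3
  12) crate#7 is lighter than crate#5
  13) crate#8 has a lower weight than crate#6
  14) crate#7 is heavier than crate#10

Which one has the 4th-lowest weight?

crate#4

Piecing the relations together gives one ordering: crate#10 < crate#7 < crate#5 < crate#4 < crate#11 < crate#8 < crate#6 < crate#1 < crate#3 < crate#15.
The 4th smallest is crate#4.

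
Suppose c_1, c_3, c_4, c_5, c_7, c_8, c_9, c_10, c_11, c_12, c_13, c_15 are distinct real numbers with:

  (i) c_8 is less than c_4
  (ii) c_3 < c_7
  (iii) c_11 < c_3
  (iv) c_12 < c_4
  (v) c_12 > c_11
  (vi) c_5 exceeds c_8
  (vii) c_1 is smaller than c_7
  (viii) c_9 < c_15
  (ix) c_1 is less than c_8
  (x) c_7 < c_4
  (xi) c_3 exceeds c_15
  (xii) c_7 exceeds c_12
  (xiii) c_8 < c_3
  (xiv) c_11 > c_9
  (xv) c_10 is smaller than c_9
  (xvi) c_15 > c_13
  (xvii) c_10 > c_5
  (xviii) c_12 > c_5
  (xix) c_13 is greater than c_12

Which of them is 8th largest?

Chaining the given pairs: c_1 < c_8 < c_5 < c_10 < c_9 < c_11 < c_12 < c_13 < c_15 < c_3 < c_7 < c_4.
Counting 8 from the largest end gives c_9.

c_9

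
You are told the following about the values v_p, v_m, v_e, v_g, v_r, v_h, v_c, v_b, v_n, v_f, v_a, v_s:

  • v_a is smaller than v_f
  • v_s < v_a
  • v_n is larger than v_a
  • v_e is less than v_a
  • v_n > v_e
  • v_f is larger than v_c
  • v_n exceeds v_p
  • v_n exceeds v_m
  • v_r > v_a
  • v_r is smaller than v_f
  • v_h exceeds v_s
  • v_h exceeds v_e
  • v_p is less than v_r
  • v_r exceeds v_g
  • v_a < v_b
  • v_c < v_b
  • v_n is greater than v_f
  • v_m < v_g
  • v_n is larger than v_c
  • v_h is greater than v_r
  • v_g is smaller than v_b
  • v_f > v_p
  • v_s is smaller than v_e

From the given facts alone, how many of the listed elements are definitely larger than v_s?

The elements the relations force above v_s are v_e, v_a, v_b, v_r, v_h, v_f, v_n — no chain reaches any other.
That is 7.

7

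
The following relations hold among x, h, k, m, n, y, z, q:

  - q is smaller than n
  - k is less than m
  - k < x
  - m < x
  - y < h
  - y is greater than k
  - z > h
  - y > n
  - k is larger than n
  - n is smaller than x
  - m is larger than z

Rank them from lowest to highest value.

q < n < k < y < h < z < m < x

The consecutive links are each given: q < n; n < k; k < y; y < h; h < z; z < m; m < x.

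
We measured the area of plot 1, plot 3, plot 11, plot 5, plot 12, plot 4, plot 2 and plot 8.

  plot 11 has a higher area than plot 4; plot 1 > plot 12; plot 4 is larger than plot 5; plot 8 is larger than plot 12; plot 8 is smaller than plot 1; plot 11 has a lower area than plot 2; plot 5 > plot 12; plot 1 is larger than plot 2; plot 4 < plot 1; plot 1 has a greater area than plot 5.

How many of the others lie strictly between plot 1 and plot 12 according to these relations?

Chaining upward from plot 12 reaches: plot 8, plot 5, plot 4, plot 11, plot 2.
Chaining downward from plot 1 reaches: plot 8, plot 5, plot 4, plot 11, plot 2.
Strictly between plot 12 and plot 1 are those in both lists: plot 8, plot 5, plot 4, plot 11, plot 2 — 5 elements.

5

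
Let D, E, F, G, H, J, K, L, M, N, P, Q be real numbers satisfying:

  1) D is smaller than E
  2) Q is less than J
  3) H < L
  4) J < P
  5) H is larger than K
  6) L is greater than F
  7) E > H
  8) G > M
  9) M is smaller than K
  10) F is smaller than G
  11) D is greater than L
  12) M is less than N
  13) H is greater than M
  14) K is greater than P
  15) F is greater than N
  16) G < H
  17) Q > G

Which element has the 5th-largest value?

K

The consecutive relations fix a unique order: M < N < F < G < Q < J < P < K < H < L < D < E.
The 5th largest is K.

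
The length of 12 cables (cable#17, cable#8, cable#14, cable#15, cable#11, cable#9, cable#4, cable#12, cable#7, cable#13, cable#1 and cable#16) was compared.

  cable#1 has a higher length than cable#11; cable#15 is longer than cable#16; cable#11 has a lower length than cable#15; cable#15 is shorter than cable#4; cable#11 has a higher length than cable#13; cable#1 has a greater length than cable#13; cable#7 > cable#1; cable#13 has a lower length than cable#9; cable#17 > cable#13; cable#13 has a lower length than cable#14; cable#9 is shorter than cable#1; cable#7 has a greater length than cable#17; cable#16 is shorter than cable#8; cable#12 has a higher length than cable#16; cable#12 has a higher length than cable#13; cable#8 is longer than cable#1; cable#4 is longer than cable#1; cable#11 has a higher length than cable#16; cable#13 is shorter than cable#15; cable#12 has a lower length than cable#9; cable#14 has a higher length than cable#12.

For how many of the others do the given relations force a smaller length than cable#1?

The elements the relations force below cable#1 are cable#13, cable#16, cable#11, cable#12, cable#9 — no chain reaches any other.
That is 5.

5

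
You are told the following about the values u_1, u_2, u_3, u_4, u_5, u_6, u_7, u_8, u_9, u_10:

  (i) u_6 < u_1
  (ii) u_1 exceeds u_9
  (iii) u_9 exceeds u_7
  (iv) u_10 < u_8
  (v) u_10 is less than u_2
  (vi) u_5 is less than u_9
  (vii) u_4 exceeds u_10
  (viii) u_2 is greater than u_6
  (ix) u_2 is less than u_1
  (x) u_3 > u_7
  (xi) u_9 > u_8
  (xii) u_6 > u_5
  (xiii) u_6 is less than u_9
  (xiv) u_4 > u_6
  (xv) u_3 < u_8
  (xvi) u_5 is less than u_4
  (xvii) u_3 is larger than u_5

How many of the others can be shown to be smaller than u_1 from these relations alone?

Directly below u_1: u_6, u_2, u_9.
One step further: u_5, u_7, u_10, u_8 (7 so far).
One step further: u_3 (8 so far).
Nothing else is reachable below u_1; 8 in all.

8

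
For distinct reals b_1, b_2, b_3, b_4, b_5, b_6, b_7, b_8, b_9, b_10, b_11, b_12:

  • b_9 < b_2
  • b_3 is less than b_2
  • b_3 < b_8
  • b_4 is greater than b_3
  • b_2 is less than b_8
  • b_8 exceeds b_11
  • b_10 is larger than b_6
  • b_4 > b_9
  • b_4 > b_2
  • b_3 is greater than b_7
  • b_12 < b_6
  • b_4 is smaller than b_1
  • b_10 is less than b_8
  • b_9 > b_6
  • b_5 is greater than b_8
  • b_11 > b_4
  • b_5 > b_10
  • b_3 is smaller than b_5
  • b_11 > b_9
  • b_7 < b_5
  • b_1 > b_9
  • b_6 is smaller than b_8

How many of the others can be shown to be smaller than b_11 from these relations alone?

Directly below b_11: b_9, b_4.
One step further: b_6, b_3, b_2 (5 so far).
One step further: b_7, b_12 (7 so far).
No other element is forced below b_11 by the given relations, so the count is 7.

7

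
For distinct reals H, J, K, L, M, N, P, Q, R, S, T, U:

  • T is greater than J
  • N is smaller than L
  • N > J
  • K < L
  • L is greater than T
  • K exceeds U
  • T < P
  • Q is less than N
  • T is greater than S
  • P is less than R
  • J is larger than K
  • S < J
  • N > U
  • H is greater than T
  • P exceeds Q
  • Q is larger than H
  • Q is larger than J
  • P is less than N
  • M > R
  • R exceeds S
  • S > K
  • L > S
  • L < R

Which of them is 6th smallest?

Chaining the given pairs: U < K < S < J < T < H < Q < P < N < L < R < M.
Counting 6 from the smallest end gives H.

H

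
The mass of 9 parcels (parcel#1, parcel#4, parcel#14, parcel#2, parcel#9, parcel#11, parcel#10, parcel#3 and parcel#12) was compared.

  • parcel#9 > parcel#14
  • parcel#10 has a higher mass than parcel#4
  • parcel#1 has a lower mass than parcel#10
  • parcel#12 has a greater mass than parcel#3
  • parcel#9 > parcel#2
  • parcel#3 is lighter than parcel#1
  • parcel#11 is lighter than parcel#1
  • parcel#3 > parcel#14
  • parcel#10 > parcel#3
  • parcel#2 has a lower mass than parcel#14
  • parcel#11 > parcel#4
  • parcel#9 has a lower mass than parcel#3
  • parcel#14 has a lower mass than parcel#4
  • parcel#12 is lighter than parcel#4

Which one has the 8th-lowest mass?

parcel#1

Chaining the given pairs: parcel#2 < parcel#14 < parcel#9 < parcel#3 < parcel#12 < parcel#4 < parcel#11 < parcel#1 < parcel#10.
Counting 8 from the smallest end gives parcel#1.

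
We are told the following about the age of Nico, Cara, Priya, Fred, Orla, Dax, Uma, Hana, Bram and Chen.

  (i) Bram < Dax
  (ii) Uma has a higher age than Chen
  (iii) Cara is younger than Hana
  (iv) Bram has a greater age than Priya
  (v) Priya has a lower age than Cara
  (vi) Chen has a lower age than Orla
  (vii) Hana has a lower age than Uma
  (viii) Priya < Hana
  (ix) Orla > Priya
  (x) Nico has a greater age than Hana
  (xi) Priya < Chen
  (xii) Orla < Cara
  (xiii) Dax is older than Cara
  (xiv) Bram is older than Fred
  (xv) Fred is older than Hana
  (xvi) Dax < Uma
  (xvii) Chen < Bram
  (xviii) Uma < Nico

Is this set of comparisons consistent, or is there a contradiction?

consistent

The single ordering Priya < Chen < Orla < Cara < Hana < Fred < Bram < Dax < Uma < Nico satisfies every listed relation, so no contradiction arises.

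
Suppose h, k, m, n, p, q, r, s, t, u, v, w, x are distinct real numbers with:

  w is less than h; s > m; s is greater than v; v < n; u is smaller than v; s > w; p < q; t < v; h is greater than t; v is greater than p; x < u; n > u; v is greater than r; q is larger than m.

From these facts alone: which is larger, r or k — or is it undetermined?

undetermined

Following every chain through r: above r we get v, s, n.
k is not reached, and no chain runs the other way from k to r.
So the given relations leave the order of r and k undetermined.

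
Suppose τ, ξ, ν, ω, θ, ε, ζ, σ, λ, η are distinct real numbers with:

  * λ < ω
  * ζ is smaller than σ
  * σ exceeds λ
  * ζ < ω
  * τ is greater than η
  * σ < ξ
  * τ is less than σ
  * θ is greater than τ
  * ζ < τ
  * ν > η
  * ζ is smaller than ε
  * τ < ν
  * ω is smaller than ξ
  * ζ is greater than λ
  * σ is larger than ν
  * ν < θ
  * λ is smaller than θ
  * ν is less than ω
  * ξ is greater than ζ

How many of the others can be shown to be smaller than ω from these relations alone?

5

The elements the relations force below ω are λ, ζ, η, τ, ν — no chain reaches any other.
That is 5.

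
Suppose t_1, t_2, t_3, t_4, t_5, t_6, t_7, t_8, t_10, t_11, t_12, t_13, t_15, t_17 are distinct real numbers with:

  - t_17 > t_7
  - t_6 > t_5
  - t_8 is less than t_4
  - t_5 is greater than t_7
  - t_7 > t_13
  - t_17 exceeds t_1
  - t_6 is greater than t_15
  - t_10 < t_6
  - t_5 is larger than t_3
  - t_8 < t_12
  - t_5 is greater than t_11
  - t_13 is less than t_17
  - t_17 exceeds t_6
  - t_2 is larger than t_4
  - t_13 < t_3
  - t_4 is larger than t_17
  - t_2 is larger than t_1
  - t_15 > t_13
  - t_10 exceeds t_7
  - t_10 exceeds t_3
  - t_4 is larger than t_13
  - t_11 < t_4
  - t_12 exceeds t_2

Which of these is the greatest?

Chaining downward from t_12: directly below it, t_8, t_2; then t_1, t_4; then t_13, t_11, t_17; then t_7, t_6; then t_15, t_10, t_5; then t_3.
That covers every other element, and nothing is given above t_12, so t_12 is the greatest.

t_12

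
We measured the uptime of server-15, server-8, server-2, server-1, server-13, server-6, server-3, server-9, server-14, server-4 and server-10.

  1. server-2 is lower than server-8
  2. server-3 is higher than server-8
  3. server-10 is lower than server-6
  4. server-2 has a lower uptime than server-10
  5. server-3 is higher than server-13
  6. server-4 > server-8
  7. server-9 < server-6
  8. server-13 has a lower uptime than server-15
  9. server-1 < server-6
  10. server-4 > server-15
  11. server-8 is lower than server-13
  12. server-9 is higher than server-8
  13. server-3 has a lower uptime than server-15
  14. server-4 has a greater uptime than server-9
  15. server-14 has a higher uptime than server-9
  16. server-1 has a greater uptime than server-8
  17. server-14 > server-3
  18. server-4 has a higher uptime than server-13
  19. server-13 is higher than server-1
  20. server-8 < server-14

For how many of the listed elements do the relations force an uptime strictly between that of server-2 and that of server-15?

Chaining upward from server-2 reaches: server-8, server-9, server-1, server-13, server-3, server-14, server-4, server-10, server-6.
Chaining downward from server-15 reaches: server-8, server-1, server-13, server-3.
Strictly between server-2 and server-15 are those in both lists: server-8, server-1, server-13, server-3 — 4 elements.

4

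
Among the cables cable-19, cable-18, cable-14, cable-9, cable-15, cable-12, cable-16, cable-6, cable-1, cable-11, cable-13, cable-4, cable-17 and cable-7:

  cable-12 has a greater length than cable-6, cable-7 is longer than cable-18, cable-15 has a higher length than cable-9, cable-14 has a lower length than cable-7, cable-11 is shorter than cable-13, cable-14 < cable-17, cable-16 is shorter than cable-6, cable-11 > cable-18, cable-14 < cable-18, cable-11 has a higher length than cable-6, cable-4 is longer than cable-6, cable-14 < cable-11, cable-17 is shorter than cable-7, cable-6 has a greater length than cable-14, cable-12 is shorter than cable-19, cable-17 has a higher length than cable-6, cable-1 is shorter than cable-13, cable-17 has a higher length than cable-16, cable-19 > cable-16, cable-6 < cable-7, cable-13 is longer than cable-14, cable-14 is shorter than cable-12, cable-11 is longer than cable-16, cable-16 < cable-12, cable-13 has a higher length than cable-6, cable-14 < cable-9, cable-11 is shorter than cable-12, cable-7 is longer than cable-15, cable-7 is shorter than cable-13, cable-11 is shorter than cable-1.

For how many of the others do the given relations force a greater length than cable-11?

From cable-11 the given relations immediately reach cable-12, cable-1, cable-13.
From those, cable-19 — 4 in total.
No other element is forced above cable-11 by the given relations, so the count is 4.

4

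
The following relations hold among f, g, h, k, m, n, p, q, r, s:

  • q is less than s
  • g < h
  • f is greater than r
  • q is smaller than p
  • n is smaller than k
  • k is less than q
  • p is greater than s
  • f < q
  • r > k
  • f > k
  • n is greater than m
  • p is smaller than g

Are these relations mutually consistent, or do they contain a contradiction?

Every relation is compatible with m < n < k < r < f < q < s < p < g < h; the set is consistent.

consistent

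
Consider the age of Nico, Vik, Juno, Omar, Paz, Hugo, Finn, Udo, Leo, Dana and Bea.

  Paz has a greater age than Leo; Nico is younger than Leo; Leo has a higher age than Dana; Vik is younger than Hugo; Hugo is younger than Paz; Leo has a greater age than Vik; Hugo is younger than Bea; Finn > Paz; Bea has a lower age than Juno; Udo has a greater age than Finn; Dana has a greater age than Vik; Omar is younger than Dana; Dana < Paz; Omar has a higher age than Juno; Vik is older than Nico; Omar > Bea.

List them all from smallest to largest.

Nothing is placed below Nico, so it is least; from there Nico < Vik; Vik < Hugo; Hugo < Bea; Bea < Juno; Juno < Omar; Omar < Dana; Dana < Leo; Leo < Paz; Paz < Finn; Finn < Udo, each given directly.

Nico < Vik < Hugo < Bea < Juno < Omar < Dana < Leo < Paz < Finn < Udo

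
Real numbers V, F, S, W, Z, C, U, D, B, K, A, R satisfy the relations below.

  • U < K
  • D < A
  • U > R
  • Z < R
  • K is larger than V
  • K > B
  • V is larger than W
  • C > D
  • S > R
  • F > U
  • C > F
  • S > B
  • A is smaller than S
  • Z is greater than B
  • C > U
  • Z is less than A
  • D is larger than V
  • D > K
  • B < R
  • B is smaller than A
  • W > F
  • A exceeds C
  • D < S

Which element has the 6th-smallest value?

W

The consecutive relations fix a unique order: B < Z < R < U < F < W < V < K < D < C < A < S.
The 6th smallest is W.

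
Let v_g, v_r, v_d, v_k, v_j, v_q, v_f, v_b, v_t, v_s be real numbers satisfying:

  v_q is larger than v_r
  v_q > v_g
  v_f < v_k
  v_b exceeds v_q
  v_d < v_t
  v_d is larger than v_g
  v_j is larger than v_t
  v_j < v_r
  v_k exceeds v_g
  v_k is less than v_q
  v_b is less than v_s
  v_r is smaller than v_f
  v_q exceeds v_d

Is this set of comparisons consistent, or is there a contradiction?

The single ordering v_g < v_d < v_t < v_j < v_r < v_f < v_k < v_q < v_b < v_s satisfies every listed relation, so no contradiction arises.

consistent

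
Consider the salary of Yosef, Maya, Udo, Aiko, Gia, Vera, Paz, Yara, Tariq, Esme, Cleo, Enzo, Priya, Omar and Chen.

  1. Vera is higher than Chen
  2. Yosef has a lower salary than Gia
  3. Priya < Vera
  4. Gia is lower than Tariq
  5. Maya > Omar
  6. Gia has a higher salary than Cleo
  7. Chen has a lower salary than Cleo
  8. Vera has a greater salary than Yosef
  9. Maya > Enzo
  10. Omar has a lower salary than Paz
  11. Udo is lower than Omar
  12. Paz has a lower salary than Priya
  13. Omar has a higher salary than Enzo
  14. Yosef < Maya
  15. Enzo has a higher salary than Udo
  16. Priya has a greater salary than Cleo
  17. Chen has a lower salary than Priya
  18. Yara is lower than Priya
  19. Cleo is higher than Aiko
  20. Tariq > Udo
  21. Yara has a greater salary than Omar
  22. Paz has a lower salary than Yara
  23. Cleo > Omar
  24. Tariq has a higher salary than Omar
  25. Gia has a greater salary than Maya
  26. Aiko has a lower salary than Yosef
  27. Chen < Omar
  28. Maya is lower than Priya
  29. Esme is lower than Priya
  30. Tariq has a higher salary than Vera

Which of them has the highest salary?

Tariq

Udo is not greatest since Udo < Enzo; Chen is not greatest since Chen < Priya; Enzo is not greatest since Enzo < Omar; Aiko is not greatest since Aiko < Cleo; Omar is not greatest since Omar < Yara; Paz is not greatest since Paz < Yara; Yosef is not greatest since Yosef < Gia; Maya is not greatest since Maya < Priya; Esme is not greatest since Esme < Priya; Yara is not greatest since Yara < Priya; Cleo is not greatest since Cleo < Priya; Gia is not greatest since Gia < Tariq; Priya is not greatest since Priya < Vera; Vera is not greatest since Vera < Tariq.
Only Tariq has nothing above it, so Tariq is the highest salary.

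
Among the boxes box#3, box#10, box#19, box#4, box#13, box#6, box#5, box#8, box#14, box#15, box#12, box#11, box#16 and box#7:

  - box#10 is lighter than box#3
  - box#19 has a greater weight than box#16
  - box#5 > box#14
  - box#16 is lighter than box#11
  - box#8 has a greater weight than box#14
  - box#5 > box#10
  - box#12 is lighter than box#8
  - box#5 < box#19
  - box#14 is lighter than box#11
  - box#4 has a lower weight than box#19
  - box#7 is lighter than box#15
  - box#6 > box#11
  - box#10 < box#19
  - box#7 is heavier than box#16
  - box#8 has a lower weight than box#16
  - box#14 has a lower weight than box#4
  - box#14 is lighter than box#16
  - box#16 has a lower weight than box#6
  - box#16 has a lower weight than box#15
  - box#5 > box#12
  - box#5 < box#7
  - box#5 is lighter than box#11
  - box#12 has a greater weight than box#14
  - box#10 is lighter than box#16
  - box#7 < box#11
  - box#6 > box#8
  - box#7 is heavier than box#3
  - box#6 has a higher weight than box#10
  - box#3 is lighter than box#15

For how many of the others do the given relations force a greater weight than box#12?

From box#12 the given relations immediately reach box#8, box#5.
From those, box#16, box#7, box#11, box#6, box#19 — 7 in total.
From those, box#15 — 8 in total.
Nothing else is reachable above box#12; 8 in all.

8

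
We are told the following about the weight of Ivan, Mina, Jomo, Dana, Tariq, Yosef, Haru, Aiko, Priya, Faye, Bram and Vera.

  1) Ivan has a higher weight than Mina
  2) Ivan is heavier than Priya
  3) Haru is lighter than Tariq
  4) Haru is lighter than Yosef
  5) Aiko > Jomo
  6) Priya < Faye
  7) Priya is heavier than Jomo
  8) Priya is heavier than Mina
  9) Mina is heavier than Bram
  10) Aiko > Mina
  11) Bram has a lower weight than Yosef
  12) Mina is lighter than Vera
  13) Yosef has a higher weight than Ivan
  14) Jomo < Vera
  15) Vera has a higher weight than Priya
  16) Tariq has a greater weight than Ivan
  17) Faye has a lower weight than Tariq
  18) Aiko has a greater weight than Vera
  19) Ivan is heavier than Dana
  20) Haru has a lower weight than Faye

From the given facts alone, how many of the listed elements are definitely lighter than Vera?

From Vera the given relations immediately reach Jomo, Mina, Priya.
From those, Bram — 4 in total.
No other element is forced below Vera by the given relations, so the count is 4.

4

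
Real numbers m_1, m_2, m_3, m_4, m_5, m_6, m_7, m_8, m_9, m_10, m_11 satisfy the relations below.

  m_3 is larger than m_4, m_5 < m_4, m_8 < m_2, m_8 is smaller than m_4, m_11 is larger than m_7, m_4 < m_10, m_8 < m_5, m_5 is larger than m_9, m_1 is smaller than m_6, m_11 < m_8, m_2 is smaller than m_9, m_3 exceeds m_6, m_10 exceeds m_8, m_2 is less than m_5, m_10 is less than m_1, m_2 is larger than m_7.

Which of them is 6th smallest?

Piecing the relations together gives one ordering: m_7 < m_11 < m_8 < m_2 < m_9 < m_5 < m_4 < m_10 < m_1 < m_6 < m_3.
The 6th smallest is m_5.

m_5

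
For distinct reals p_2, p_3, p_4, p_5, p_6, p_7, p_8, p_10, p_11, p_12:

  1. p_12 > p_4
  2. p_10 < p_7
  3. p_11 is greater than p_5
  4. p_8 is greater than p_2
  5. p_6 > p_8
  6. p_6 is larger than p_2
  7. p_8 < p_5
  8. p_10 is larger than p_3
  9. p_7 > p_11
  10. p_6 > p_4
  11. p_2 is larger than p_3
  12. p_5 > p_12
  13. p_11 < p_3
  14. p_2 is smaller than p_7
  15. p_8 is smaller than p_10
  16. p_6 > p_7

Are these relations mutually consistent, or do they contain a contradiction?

Chaining the given relations yields p_5 < p_11 < p_3 < p_2 < p_8, so p_5 < p_8. But one relation states p_8 < p_5. These cannot both hold.

inconsistent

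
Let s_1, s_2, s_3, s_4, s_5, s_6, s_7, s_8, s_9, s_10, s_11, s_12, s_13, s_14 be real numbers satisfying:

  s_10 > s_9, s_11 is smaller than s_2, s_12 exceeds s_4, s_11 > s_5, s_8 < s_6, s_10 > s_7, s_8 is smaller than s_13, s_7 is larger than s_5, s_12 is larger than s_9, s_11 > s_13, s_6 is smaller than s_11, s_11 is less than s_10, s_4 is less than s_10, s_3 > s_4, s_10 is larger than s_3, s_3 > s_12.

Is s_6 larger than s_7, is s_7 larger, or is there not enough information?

Following every chain through s_7: above s_7 we get s_10; below s_7 we get s_5.
s_6 is not reached, and no chain runs the other way from s_6 to s_7.
So the given relations leave the order of s_7 and s_6 undetermined.

undetermined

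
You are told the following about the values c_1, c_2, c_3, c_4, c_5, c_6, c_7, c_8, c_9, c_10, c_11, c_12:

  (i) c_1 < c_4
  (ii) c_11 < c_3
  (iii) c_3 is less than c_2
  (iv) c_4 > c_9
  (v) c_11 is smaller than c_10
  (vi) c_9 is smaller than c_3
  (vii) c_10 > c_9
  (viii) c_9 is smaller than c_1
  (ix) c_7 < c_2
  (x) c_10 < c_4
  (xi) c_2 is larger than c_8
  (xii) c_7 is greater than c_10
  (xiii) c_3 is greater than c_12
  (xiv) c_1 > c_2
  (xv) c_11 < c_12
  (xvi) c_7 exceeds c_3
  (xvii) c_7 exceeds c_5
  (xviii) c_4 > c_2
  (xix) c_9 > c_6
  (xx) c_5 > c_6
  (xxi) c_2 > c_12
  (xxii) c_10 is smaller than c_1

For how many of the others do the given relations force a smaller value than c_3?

4

Directly below c_3: c_11, c_9, c_12.
One step further: c_6 (4 so far).
No other element is forced below c_3 by the given relations, so the count is 4.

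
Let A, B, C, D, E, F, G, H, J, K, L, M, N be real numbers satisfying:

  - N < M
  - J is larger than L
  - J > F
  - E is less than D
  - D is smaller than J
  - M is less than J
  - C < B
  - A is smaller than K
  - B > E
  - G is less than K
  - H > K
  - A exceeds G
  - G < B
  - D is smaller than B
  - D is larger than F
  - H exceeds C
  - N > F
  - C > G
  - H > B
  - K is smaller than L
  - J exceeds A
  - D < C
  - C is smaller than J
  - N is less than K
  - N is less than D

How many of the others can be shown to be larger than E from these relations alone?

From E the given relations immediately reach D, B.
From those, C, J, H — 5 in total.
Nothing else is reachable above E; 5 in all.

5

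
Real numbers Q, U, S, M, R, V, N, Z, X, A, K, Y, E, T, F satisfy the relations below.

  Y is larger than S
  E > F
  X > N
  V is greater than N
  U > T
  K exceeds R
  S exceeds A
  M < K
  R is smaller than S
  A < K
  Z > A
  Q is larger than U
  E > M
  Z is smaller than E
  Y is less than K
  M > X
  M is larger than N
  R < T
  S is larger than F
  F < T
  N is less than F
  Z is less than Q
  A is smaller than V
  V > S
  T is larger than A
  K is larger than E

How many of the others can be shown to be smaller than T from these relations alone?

4

The elements the relations force below T are N, F, A, R — no chain reaches any other.
That is 4.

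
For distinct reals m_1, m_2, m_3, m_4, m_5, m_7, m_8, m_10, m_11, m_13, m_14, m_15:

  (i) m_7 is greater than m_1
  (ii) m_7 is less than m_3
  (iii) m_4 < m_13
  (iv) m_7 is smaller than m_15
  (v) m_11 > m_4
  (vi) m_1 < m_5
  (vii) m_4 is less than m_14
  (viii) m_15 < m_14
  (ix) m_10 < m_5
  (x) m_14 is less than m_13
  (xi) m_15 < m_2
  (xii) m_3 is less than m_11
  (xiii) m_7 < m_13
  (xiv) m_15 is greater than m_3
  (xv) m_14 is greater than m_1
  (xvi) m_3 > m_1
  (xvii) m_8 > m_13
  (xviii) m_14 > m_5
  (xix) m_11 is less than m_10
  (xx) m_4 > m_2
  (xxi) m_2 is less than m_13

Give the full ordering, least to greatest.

The consecutive links are each given: m_1 < m_7; m_7 < m_3; m_3 < m_15; m_15 < m_2; m_2 < m_4; m_4 < m_11; m_11 < m_10; m_10 < m_5; m_5 < m_14; m_14 < m_13; m_13 < m_8.

m_1 < m_7 < m_3 < m_15 < m_2 < m_4 < m_11 < m_10 < m_5 < m_14 < m_13 < m_8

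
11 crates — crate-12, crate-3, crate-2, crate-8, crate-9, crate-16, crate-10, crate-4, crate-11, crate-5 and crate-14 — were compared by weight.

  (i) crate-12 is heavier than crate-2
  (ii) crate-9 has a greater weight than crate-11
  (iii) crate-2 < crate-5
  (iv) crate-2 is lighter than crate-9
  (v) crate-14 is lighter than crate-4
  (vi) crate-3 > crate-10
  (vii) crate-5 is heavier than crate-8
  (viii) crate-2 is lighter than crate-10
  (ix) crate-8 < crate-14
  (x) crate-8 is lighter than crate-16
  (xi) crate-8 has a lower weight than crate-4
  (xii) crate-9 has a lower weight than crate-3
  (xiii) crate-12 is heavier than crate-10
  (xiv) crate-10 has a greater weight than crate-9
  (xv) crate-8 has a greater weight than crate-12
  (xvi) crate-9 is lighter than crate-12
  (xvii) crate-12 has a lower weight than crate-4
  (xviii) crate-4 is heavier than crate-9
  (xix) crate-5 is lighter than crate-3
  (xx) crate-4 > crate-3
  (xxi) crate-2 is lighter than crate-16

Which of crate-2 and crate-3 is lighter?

crate-2

Link the given pairs in sequence: crate-2 < crate-9; crate-9 < crate-10; crate-10 < crate-12; crate-12 < crate-8; crate-8 < crate-5; crate-5 < crate-3.
Together: crate-2 < crate-9 < crate-10 < crate-12 < crate-8 < crate-5 < crate-3.
So crate-2 < crate-3; crate-2 is the lighter of the two.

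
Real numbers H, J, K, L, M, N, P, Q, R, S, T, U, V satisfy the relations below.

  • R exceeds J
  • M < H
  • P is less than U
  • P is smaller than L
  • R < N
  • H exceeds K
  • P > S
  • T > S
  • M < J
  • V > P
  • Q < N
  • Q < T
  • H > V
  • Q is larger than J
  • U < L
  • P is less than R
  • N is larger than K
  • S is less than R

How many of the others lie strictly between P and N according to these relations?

1

Chaining upward from P reaches: V, H, R, U, L.
Chaining downward from N reaches: M, S, K, J, Q, R.
Strictly between P and N are those in both lists: R — 1 element.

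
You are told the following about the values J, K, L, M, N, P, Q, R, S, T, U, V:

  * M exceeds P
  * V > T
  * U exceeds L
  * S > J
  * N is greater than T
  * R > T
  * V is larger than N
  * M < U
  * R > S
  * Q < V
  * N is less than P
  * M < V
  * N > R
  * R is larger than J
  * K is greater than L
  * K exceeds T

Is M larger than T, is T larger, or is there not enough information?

Following the relations from T: T < R < N < P < M.
So M is larger.

M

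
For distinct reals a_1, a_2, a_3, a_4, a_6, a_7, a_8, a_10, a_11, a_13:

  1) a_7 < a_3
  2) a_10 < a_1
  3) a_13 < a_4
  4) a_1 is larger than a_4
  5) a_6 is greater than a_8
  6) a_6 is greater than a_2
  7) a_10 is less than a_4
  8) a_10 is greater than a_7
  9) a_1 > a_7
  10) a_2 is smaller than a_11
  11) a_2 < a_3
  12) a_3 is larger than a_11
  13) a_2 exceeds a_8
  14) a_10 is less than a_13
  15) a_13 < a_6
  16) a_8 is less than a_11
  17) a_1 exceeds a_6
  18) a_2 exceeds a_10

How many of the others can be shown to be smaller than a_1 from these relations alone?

7

The elements the relations force below a_1 are a_8, a_7, a_10, a_13, a_2, a_6, a_4 — no chain reaches any other.
That is 7.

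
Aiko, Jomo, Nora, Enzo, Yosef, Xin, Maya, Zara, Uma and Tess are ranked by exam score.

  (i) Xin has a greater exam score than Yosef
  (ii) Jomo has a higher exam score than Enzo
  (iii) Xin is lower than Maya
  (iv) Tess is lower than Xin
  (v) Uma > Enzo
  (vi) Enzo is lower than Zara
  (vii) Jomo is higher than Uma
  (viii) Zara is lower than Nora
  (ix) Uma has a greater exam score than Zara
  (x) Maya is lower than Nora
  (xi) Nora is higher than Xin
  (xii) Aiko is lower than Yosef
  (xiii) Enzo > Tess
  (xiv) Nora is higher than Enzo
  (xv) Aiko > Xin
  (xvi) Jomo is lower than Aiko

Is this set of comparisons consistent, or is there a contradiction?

inconsistent

Chaining the given relations yields Aiko < Yosef < Xin, so Aiko < Xin. But one relation states Xin < Aiko. These cannot both hold.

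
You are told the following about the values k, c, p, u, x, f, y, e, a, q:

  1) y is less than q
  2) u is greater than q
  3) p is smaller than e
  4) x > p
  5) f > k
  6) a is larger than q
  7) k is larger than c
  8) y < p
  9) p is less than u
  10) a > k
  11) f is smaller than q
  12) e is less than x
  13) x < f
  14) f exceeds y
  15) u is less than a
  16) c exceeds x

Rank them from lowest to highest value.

The consecutive links are each given: y < p; p < e; e < x; x < c; c < k; k < f; f < q; q < u; u < a.

y < p < e < x < c < k < f < q < u < a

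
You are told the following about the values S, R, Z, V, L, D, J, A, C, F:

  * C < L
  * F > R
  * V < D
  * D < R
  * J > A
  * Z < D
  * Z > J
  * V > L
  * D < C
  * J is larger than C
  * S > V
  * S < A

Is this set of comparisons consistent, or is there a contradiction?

Chaining the given relations yields C < L < V < S < A < J < Z < D, so C < D. But one relation states D < C. These cannot both hold.

inconsistent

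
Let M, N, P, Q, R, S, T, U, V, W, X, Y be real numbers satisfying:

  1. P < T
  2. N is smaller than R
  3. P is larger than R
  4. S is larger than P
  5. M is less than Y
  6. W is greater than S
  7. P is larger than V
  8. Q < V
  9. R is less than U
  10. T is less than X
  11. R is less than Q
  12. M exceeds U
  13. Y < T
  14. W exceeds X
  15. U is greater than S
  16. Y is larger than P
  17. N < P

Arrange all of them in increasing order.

N < R < Q < V < P < S < U < M < Y < T < X < W

Each adjacent pair is fixed by a given relation: N < R; R < Q; Q < V; V < P; P < S; S < U; U < M; M < Y; Y < T; T < X; X < W. Chaining them end to end gives the full order.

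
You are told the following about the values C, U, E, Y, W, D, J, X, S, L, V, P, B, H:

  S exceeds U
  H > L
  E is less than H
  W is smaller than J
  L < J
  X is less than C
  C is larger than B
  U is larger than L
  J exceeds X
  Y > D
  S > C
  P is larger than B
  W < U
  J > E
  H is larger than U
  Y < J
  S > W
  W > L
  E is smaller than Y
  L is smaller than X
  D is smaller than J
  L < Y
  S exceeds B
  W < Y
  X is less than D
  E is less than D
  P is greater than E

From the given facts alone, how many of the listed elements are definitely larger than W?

5

Directly above W: U, Y, S, J.
One step further: H (5 so far).
Nothing else is reachable above W; 5 in all.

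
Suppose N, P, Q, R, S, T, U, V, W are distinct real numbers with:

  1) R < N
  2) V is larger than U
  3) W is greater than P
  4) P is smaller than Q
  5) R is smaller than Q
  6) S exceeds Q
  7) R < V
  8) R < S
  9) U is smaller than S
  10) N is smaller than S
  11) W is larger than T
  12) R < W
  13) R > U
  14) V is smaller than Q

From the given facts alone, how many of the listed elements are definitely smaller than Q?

Directly below Q: R, V, P.
One step further: U (4 so far).
Nothing else is reachable below Q; 4 in all.

4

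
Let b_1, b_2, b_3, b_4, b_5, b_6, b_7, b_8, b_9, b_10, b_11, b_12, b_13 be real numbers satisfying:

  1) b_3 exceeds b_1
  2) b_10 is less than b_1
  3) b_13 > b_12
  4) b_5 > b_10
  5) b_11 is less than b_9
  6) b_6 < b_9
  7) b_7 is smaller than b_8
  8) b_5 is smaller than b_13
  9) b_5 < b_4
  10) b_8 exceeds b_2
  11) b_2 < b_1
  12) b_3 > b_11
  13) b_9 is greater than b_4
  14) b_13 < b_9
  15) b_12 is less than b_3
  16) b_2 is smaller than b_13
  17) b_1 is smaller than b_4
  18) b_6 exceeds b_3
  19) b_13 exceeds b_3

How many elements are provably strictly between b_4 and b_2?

1

Chaining upward from b_2 reaches: b_8, b_1, b_3, b_13, b_6, b_9.
Chaining downward from b_4 reaches: b_10, b_1, b_5.
Strictly between b_2 and b_4 are those in both lists: b_1 — 1 element.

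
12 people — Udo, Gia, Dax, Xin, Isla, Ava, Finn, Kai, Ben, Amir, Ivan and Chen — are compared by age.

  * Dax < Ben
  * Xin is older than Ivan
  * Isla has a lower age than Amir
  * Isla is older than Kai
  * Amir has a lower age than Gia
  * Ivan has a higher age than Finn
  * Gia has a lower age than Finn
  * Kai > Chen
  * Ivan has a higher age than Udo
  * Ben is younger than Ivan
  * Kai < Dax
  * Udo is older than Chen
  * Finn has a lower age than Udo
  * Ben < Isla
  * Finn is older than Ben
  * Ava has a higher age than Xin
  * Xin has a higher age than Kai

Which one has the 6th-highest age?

Chaining the given pairs: Chen < Kai < Dax < Ben < Isla < Amir < Gia < Finn < Udo < Ivan < Xin < Ava.
The 6th largest is Gia.

Gia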